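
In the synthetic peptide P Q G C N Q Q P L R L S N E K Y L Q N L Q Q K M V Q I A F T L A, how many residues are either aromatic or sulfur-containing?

4

Aromatic: F, W, Y. Sulfur-containing: C, M.
Aromatic residues here: Y16, F29 (2).
Sulfur-containing residues here: C4, M24 (2).
The two groups share no amino acid, so total = 2 + 2 = 4.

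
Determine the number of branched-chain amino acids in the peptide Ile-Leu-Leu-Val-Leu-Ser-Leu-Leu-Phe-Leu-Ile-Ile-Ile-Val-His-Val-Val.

14

The BCAAs are Val, Leu, and Ile — aliphatic side chains with a branch point.
Matching residues: Ile1, Leu2, Leu3, Val4, Leu5, Leu7, Leu8, Leu10, Ile11, Ile12, Ile13, Val14, Val16, Val17.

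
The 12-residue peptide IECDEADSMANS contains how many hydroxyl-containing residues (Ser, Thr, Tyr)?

Matching residues: S8, S12.

2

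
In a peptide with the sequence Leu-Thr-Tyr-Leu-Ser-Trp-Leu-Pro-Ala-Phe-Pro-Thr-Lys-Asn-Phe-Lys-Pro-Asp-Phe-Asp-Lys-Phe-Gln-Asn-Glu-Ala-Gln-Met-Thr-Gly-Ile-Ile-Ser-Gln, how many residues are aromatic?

F, W, and Y each carry an aromatic ring on the side chain.
Matching residues: Tyr3, Trp6, Phe10, Phe15, Phe19, Phe22.

6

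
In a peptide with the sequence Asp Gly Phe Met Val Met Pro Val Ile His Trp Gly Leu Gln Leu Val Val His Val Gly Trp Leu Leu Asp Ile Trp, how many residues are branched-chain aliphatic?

11

The BCAAs are Val, Leu, and Ile — aliphatic side chains with a branch point.
Matching residues: Val5, Val8, Ile9, Leu13, Leu15, Val16, Val17, Val19, Leu22, Leu23, Ile25.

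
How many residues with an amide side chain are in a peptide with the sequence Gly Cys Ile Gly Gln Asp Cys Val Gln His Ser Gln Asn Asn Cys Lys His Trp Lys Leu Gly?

5

Only N (asparagine) and Q (glutamine) carry a side-chain carboxamide.
Matching residues: Gln5, Gln9, Gln12, Asn13, Asn14.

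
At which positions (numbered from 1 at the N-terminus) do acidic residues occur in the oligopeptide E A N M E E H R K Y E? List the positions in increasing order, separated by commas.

1, 5, 6, 11

Aspartate (D) and glutamate (E) have carboxylic-acid side chains and are the acidic amino acids.
Matching residues: E1, E5, E6, E11.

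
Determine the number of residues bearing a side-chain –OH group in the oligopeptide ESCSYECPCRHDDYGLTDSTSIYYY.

S, T, and Y are the three residues with a side-chain hydroxyl.
Matching residues: S2, S4, Y5, Y14, T17, S19, T20, S21, Y23, Y24, Y25.

11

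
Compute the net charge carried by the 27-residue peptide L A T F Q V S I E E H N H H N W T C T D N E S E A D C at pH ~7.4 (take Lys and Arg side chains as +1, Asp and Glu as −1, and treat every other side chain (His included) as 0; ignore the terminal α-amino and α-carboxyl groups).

Positive (K, R): none → +0.
Negative (D, E): E9, E10, D20, E22, E24, D26 → −6.
Net charge = (+0) + (−6) = −6.

-6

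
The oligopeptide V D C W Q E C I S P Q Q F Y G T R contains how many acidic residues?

2

Only D (aspartate) and E (glutamate) carry a side-chain carboxylic acid.
Matching residues: D2, E6.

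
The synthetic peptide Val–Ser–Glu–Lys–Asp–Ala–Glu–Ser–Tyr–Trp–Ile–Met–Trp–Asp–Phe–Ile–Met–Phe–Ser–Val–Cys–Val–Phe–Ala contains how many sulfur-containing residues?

3

The sulfur-bearing residues are cysteine (–SH) and methionine (–S–CH₃).
Matching residues: Met12, Met17, Cys21.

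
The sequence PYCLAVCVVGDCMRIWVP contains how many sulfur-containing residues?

Cysteine (C, thiol) and methionine (M, thioether) are the two sulfur-containing amino acids.
Matching residues: C3, C7, C12, M13.

4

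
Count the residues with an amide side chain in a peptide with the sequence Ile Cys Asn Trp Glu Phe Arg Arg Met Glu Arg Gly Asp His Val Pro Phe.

The amide-side-chain residues are Asn (N) and Gln (Q).
Matching residues: Asn3.

1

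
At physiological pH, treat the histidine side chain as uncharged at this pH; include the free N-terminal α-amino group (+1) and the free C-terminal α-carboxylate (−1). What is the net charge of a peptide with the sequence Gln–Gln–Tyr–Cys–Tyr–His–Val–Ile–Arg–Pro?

The side chains ionized at physiological pH are Lys/Arg (+1) and Asp/Glu (−1); with His treated as neutral, nothing else contributes.
Positive (K, R): Arg9 → +1.
Negative (D, E): none → −0.
The N-terminus (+1) and C-terminus (−1) cancel.
Net charge = (+1) + (−0) = +1.

+1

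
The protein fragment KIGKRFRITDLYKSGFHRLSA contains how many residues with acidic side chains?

1

Only D (aspartate) and E (glutamate) carry a side-chain carboxylic acid.
Matching residues: D10.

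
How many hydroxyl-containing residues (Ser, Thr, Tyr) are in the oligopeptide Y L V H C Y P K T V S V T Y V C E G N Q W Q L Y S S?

9

Matching residues: Y1, Y6, T9, S11, T13, Y14, Y24, S25, S26.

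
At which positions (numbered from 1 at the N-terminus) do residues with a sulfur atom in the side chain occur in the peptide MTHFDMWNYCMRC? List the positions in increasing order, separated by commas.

Cysteine (C, thiol) and methionine (M, thioether) are the two sulfur-containing amino acids.
Matching residues: M1, M6, C10, M11, C13.

1, 6, 10, 11, 13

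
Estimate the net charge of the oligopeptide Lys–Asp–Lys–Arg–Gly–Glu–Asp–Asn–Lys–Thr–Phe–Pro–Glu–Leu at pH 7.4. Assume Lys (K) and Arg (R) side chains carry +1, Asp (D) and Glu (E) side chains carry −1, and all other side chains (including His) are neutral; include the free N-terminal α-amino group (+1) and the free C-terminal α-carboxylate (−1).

0

Positive (K, R): Lys1, Lys3, Arg4, Lys9 → +4.
Negative (D, E): Asp2, Glu6, Asp7, Glu13 → −4.
The N-terminus (+1) and C-terminus (−1) cancel.
Net charge = (+4) + (−4) = 0.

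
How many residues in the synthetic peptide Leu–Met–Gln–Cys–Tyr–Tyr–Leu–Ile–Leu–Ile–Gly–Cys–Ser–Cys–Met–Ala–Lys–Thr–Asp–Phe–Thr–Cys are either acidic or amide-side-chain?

2

Acidic: D, E. Amide-side-chain: N, Q.
Acidic residues here: Asp19 (1).
Amide-side-chain residues here: Gln3 (1).
The two groups share no amino acid, so total = 1 + 1 = 2.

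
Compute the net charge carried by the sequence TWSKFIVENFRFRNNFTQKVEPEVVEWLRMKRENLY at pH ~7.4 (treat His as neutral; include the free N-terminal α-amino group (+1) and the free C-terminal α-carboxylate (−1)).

Near pH 7.4, K and R contribute +1 each, D and E contribute −1 each, and every other side chain (His included, as stated) is uncharged.
Positive (K, R): K4, R11, R13, K19, R29, K31, R32 → +7.
Negative (D, E): E8, E21, E23, E26, E33 → −5.
The N-terminus (+1) and C-terminus (−1) cancel.
Net charge = (+7) + (−5) = +2.

+2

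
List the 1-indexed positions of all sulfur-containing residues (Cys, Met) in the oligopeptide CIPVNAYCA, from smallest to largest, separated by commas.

Matching residues: C1, C8.

1, 8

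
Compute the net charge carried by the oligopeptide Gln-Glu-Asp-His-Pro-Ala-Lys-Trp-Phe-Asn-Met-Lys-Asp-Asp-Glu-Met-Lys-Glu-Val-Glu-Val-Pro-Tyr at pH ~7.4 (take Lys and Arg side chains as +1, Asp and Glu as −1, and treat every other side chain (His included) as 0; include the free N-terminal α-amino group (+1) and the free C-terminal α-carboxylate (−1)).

-4

Positive (K, R): Lys7, Lys12, Lys17 → +3.
Negative (D, E): Glu2, Asp3, Asp13, Asp14, Glu15, Glu18, Glu20 → −7.
The N-terminus (+1) and C-terminus (−1) cancel.
Net charge = (+3) + (−7) = −4.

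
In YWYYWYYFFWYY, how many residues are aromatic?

Phenylalanine (F), tryptophan (W), and tyrosine (Y) have aromatic ring side chains.
Matching residues: Y1, W2, Y3, Y4, W5, Y6, Y7, F8, F9, W10, Y11, Y12.

12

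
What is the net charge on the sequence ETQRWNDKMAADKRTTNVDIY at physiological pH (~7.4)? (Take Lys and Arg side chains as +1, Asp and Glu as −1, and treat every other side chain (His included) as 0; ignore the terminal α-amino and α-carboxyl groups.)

0

Positive (K, R): R4, K8, K13, R14 → +4.
Negative (D, E): E1, D7, D12, D19 → −4.
Net charge = (+4) + (−4) = 0.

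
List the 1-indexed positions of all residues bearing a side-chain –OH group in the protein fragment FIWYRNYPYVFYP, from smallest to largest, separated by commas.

4, 7, 9, 12

Serine (S), threonine (T), and tyrosine (Y) each carry a hydroxyl group on the side chain.
Matching residues: Y4, Y7, Y9, Y12.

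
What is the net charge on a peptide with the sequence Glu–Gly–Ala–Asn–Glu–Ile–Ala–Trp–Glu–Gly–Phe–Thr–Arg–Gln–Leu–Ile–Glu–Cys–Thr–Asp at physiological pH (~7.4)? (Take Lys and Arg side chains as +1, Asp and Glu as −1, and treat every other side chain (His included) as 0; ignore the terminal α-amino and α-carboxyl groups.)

Positive (K, R): Arg13 → +1.
Negative (D, E): Glu1, Glu5, Glu9, Glu17, Asp20 → −5.
Net charge = (+1) + (−5) = −4.

-4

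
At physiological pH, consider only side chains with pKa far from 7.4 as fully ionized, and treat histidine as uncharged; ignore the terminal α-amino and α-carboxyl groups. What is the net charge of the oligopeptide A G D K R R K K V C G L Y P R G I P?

+5

The side chains ionized at physiological pH are Lys/Arg (+1) and Asp/Glu (−1); with His treated as neutral, nothing else contributes.
Positive (K, R): K4, R5, R6, K7, K8, R15 → +6.
Negative (D, E): D3 → −1.
Net charge = (+6) + (−1) = +5.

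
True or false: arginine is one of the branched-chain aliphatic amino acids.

False

V, L, and I make up the branched-chain aliphatic group.
Arginine is not in this group.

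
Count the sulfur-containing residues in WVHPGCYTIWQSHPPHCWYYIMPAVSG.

Only Cys (C) and Met (M) have a sulfur atom in the side chain.
Matching residues: C6, C17, M22.

3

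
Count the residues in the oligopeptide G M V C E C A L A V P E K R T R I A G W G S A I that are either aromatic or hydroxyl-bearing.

3

Aromatic: F, W, Y. Hydroxyl-bearing: S, T, Y.
Aromatic residues here: W20 (1).
Hydroxyl-bearing residues here: T15, S22 (2).
(Y belongs to both groups, but none appear in this sequence.) Total = 1 + 2 = 3.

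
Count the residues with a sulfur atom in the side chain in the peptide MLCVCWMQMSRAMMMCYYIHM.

Cysteine (C, thiol) and methionine (M, thioether) are the two sulfur-containing amino acids.
Matching residues: M1, C3, C5, M7, M9, M13, M14, M15, C16, M21.

10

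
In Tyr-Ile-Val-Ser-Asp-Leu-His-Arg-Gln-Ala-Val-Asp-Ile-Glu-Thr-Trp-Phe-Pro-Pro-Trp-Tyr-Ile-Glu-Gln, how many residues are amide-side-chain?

2

Asparagine (N) and glutamine (Q) have uncharged amide side chains.
Matching residues: Gln9, Gln24.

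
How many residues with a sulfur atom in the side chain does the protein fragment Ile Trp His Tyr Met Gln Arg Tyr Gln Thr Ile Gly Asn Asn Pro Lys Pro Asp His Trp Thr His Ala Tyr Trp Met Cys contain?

Cysteine (C, thiol) and methionine (M, thioether) are the two sulfur-containing amino acids.
Matching residues: Met5, Met26, Cys27.

3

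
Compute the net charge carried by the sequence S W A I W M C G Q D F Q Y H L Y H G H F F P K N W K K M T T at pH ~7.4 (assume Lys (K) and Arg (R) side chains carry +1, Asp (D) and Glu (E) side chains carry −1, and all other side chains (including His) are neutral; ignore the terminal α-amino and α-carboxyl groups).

Positive (K, R): K23, K26, K27 → +3.
Negative (D, E): D10 → −1.
Net charge = (+3) + (−1) = +2.

+2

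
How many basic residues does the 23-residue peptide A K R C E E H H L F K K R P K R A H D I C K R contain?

K, R, and H are the three residues with basic side chains (ε-amine, guanidinium, and imidazole respectively).
Matching residues: K2, R3, H7, H8, K11, K12, R13, K15, R16, H18, K22, R23.

12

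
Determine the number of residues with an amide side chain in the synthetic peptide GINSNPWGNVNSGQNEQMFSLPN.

8

Asparagine (N) and glutamine (Q) have uncharged amide side chains.
Matching residues: N3, N5, N9, N11, Q14, N15, Q17, N23.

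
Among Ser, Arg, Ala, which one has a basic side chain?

Lysine (K), arginine (R), and histidine (H) have basic, nitrogen-containing side chains.
Of the listed options, only Arg belongs to this group.

Arg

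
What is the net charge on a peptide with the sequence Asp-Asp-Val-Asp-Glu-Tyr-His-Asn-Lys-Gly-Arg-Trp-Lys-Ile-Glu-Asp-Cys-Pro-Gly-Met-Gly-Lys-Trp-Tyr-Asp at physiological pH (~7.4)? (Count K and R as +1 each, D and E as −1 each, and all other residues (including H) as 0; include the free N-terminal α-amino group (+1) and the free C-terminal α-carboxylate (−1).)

-3

Positive (K, R): Lys9, Arg11, Lys13, Lys22 → +4.
Negative (D, E): Asp1, Asp2, Asp4, Glu5, Glu15, Asp16, Asp25 → −7.
The N-terminus (+1) and C-terminus (−1) cancel.
Net charge = (+4) + (−7) = −3.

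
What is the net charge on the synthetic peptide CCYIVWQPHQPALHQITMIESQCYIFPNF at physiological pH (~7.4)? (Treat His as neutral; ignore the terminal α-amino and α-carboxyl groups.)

Near pH 7.4, K and R contribute +1 each, D and E contribute −1 each, and every other side chain (His included, as stated) is uncharged.
Positive (K, R): none → +0.
Negative (D, E): E20 → −1.
Net charge = (+0) + (−1) = −1.

-1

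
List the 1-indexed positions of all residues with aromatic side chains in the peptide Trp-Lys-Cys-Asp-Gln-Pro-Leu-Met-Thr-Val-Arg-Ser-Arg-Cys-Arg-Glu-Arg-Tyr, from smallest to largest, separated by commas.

The aromatic amino acids are Phe (F, benzyl), Trp (W, indole), and Tyr (Y, phenol).
Matching residues: Trp1, Tyr18.

1, 18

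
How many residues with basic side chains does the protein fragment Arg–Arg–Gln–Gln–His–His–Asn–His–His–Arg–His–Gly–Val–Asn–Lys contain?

9

Lysine (K), arginine (R), and histidine (H) have basic, nitrogen-containing side chains.
Matching residues: Arg1, Arg2, His5, His6, His8, His9, Arg10, His11, Lys15.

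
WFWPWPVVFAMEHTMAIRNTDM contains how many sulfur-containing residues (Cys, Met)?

Matching residues: M11, M15, M22.

3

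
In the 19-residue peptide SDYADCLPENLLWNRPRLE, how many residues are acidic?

4

The acidic residues are Asp (D) and Glu (E), whose side chains end in a carboxylate group.
Matching residues: D2, D5, E9, E19.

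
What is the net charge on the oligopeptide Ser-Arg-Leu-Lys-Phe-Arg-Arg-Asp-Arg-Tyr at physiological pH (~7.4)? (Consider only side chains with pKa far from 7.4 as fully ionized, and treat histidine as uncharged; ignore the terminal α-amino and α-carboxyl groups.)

+4

At pH ~7.4 the Lys and Arg side chains are protonated (+1), the Asp and Glu side chains are deprotonated (−1), and with His taken as neutral all other side chains carry no charge.
Positive (K, R): Arg2, Lys4, Arg6, Arg7, Arg9 → +5.
Negative (D, E): Asp8 → −1.
Net charge = (+5) + (−1) = +4.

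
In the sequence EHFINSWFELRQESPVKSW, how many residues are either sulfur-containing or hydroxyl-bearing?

3

Sulfur-containing: C, M. Hydroxyl-bearing: S, T, Y.
Sulfur-containing residues here: none (0).
Hydroxyl-bearing residues here: S6, S14, S18 (3).
The two groups share no amino acid, so total = 0 + 3 = 3.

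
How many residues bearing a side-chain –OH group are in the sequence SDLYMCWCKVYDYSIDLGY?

6

Serine (S), threonine (T), and tyrosine (Y) each carry a hydroxyl group on the side chain.
Matching residues: S1, Y4, Y11, Y13, S14, Y19.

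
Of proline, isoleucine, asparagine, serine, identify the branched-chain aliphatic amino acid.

isoleucine

The BCAAs are Val, Leu, and Ile — aliphatic side chains with a branch point.
Of the listed options, only isoleucine belongs to this group.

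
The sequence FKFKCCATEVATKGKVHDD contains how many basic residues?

5

The basic amino acids are Lys (K), Arg (R), and His (H).
Matching residues: K2, K4, K13, K15, H17.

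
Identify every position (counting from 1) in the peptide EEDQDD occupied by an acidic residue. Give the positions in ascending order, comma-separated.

1, 2, 3, 5, 6

Matching residues: E1, E2, D3, D5, D6.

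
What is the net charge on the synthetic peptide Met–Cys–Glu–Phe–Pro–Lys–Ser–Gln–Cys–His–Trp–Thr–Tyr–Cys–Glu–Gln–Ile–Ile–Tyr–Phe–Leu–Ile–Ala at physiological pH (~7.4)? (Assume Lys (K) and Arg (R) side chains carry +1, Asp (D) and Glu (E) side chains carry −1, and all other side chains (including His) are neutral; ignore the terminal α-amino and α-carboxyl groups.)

-1

Positive (K, R): Lys6 → +1.
Negative (D, E): Glu3, Glu15 → −2.
Net charge = (+1) + (−2) = −1.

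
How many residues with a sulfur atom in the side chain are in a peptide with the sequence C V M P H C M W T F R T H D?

4

Cysteine (C, thiol) and methionine (M, thioether) are the two sulfur-containing amino acids.
Matching residues: C1, M3, C6, M7.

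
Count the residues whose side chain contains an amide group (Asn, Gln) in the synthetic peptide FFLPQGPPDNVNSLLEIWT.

3

Matching residues: Q5, N10, N12.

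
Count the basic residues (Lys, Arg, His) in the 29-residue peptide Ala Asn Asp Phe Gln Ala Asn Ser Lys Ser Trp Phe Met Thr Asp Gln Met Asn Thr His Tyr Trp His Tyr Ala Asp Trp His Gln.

4

Matching residues: Lys9, His20, His23, His28.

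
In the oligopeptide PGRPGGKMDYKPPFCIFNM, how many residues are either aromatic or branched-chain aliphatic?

Aromatic: F, W, Y. Branched-chain aliphatic: I, L, V.
Aromatic residues here: Y10, F14, F17 (3).
Branched-chain aliphatic residues here: I16 (1).
The two groups share no amino acid, so total = 3 + 1 = 4.

4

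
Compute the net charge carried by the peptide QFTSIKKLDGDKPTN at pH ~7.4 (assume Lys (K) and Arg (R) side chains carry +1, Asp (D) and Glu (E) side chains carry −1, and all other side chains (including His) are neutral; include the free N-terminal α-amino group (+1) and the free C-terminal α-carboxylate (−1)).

Positive (K, R): K6, K7, K12 → +3.
Negative (D, E): D9, D11 → −2.
The N-terminus (+1) and C-terminus (−1) cancel.
Net charge = (+3) + (−2) = +1.

+1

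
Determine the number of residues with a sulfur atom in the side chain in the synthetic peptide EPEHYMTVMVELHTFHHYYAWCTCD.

4

The sulfur-bearing residues are cysteine (–SH) and methionine (–S–CH₃).
Matching residues: M6, M9, C22, C24.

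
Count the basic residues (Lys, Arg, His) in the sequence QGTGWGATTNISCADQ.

0

None of the 16 residues belong to this group.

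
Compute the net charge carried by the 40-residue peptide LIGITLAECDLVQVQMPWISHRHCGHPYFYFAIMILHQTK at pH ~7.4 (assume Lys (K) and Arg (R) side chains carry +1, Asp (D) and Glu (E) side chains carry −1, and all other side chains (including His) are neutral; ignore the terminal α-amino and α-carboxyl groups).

0

Positive (K, R): R22, K40 → +2.
Negative (D, E): E8, D10 → −2.
Net charge = (+2) + (−2) = 0.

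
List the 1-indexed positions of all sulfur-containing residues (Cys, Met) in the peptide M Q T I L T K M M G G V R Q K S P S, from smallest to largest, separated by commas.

1, 8, 9

Matching residues: M1, M8, M9.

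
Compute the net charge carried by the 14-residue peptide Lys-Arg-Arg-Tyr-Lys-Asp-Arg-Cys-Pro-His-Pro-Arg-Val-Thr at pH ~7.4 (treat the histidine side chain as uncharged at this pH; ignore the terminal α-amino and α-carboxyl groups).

+5

At pH ~7.4 the Lys and Arg side chains are protonated (+1), the Asp and Glu side chains are deprotonated (−1), and with His taken as neutral all other side chains carry no charge.
Positive (K, R): Lys1, Arg2, Arg3, Lys5, Arg7, Arg12 → +6.
Negative (D, E): Asp6 → −1.
Net charge = (+6) + (−1) = +5.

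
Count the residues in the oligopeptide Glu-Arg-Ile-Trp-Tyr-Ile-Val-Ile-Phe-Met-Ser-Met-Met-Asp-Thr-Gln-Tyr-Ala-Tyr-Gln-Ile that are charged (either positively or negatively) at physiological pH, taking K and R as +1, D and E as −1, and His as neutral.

3

Charged side chains at pH ~7.4: K, R (positive); D, E (negative).
Matching residues: Glu1, Arg2, Asp14.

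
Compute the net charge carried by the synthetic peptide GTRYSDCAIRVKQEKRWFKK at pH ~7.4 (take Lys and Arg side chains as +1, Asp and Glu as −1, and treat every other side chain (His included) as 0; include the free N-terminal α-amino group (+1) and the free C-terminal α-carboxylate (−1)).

Positive (K, R): R3, R10, K12, K15, R16, K19, K20 → +7.
Negative (D, E): D6, E14 → −2.
The N-terminus (+1) and C-terminus (−1) cancel.
Net charge = (+7) + (−2) = +5.

+5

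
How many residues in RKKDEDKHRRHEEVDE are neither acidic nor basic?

1

Acidic: D, E. Basic: K, R, H. All other residues are neither.
Matching residues: V14.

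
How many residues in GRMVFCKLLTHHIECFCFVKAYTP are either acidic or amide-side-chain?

Acidic: D, E. Amide-side-chain: N, Q.
Acidic residues here: E14 (1).
Amide-side-chain residues here: none (0).
The two groups share no amino acid, so total = 1 + 0 = 1.

1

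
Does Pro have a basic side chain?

K, R, and H are the three residues with basic side chains (ε-amine, guanidinium, and imidazole respectively).
Proline is not in this group.

No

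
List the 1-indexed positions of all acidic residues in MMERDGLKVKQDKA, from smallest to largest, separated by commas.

3, 5, 12

Only D (aspartate) and E (glutamate) carry a side-chain carboxylic acid.
Matching residues: E3, D5, D12.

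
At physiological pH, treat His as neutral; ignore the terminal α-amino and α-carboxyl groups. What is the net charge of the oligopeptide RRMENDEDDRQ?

-2

The side chains ionized at physiological pH are Lys/Arg (+1) and Asp/Glu (−1); with His treated as neutral, nothing else contributes.
Positive (K, R): R1, R2, R10 → +3.
Negative (D, E): E4, D6, E7, D8, D9 → −5.
Net charge = (+3) + (−5) = −2.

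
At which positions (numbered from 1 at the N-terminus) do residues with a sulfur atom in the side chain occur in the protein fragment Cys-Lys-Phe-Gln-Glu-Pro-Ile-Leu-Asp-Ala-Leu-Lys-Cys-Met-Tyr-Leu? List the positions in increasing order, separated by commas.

Cysteine (C, thiol) and methionine (M, thioether) are the two sulfur-containing amino acids.
Matching residues: Cys1, Cys13, Met14.

1, 13, 14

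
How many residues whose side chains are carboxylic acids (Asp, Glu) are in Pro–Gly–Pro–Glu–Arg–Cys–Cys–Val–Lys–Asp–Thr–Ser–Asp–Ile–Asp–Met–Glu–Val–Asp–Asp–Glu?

Matching residues: Glu4, Asp10, Asp13, Asp15, Glu17, Asp19, Asp20, Glu21.

8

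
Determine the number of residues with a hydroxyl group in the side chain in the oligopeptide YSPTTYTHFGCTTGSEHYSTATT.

S, T, and Y are the three residues with a side-chain hydroxyl.
Matching residues: Y1, S2, T4, T5, Y6, T7, T12, T13, S15, Y18, S19, T20, T22, T23.

14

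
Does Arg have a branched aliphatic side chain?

No

The BCAAs are Val, Leu, and Ile — aliphatic side chains with a branch point.
Arginine is not in this group.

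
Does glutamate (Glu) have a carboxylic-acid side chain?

Only D (aspartate) and E (glutamate) carry a side-chain carboxylic acid.
Glutamate is in this group.

Yes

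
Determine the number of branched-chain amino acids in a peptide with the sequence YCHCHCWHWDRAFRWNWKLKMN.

V, L, and I make up the branched-chain aliphatic group.
Matching residues: L19.

1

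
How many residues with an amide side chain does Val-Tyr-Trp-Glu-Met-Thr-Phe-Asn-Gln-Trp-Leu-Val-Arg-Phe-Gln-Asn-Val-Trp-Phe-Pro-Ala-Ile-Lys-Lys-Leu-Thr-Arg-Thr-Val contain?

Only N (asparagine) and Q (glutamine) carry a side-chain carboxamide.
Matching residues: Asn8, Gln9, Gln15, Asn16.

4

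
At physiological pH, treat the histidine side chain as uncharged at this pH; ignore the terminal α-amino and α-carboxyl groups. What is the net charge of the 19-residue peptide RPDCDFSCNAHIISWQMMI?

-1

Near pH 7.4, K and R contribute +1 each, D and E contribute −1 each, and every other side chain (His included, as stated) is uncharged.
Positive (K, R): R1 → +1.
Negative (D, E): D3, D5 → −2.
Net charge = (+1) + (−2) = −1.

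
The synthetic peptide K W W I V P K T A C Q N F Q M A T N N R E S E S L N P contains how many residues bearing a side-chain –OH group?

The –OH-bearing residues are Ser, Thr (aliphatic alcohols), and Tyr (phenol).
Matching residues: T8, T17, S22, S24.

4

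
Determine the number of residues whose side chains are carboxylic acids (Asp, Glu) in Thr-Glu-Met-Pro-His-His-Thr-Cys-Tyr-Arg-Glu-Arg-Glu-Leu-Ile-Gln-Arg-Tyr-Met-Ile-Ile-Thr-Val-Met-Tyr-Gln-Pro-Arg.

Matching residues: Glu2, Glu11, Glu13.

3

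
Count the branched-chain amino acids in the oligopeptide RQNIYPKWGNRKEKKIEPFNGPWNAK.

2

V, L, and I make up the branched-chain aliphatic group.
Matching residues: I4, I16.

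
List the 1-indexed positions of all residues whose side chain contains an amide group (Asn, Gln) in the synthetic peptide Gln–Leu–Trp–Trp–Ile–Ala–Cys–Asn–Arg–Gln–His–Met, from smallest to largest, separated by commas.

Matching residues: Gln1, Asn8, Gln10.

1, 8, 10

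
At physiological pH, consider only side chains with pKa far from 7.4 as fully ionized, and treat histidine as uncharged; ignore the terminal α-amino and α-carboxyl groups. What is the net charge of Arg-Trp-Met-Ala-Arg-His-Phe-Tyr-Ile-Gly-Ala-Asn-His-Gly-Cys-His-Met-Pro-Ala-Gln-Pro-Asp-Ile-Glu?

Near pH 7.4, K and R contribute +1 each, D and E contribute −1 each, and every other side chain (His included, as stated) is uncharged.
Positive (K, R): Arg1, Arg5 → +2.
Negative (D, E): Asp22, Glu24 → −2.
Net charge = (+2) + (−2) = 0.

0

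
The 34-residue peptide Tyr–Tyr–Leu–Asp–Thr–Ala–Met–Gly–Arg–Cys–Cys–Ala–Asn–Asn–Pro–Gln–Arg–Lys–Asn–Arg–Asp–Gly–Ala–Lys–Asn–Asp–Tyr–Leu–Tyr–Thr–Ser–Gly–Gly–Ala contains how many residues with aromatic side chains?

Phenylalanine (F), tryptophan (W), and tyrosine (Y) have aromatic ring side chains.
Matching residues: Tyr1, Tyr2, Tyr27, Tyr29.

4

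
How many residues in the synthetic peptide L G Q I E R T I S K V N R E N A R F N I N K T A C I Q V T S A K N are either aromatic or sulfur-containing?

2

Aromatic: F, W, Y. Sulfur-containing: C, M.
Aromatic residues here: F18 (1).
Sulfur-containing residues here: C25 (1).
The two groups share no amino acid, so total = 1 + 1 = 2.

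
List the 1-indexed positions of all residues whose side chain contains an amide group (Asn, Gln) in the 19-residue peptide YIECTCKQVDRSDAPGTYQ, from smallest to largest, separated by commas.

Matching residues: Q8, Q19.

8, 19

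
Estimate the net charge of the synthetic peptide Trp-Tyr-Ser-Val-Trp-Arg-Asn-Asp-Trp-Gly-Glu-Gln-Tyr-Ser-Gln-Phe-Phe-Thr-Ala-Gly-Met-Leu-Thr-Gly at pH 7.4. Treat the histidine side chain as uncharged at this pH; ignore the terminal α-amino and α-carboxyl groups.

The side chains ionized at physiological pH are Lys/Arg (+1) and Asp/Glu (−1); with His treated as neutral, nothing else contributes.
Positive (K, R): Arg6 → +1.
Negative (D, E): Asp8, Glu11 → −2.
Net charge = (+1) + (−2) = −1.

-1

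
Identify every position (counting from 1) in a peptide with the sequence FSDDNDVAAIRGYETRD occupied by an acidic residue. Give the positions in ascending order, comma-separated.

Matching residues: D3, D4, D6, E14, D17.

3, 4, 6, 14, 17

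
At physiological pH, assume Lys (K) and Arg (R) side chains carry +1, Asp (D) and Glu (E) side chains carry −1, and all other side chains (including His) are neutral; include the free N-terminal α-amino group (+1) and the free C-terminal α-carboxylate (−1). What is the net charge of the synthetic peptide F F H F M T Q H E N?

Positive (K, R): none → +0.
Negative (D, E): E9 → −1.
The N-terminus (+1) and C-terminus (−1) cancel.
Net charge = (+0) + (−1) = −1.

-1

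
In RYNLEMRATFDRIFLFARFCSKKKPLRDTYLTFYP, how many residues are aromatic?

8

The aromatic amino acids are Phe (F, benzyl), Trp (W, indole), and Tyr (Y, phenol).
Matching residues: Y2, F10, F14, F16, F19, Y30, F33, Y34.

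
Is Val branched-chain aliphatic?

Yes

Valine (V), leucine (L), and isoleucine (I) are the branched-chain amino acids.
Valine is in this group.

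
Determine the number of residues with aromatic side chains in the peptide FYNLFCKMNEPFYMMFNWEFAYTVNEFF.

F, W, and Y each carry an aromatic ring on the side chain.
Matching residues: F1, Y2, F5, F12, Y13, F16, W18, F20, Y22, F27, F28.

11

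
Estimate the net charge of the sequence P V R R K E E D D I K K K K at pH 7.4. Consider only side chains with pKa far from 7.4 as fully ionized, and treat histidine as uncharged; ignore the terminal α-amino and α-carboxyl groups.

Near pH 7.4, K and R contribute +1 each, D and E contribute −1 each, and every other side chain (His included, as stated) is uncharged.
Positive (K, R): R3, R4, K5, K11, K12, K13, K14 → +7.
Negative (D, E): E6, E7, D8, D9 → −4.
Net charge = (+7) + (−4) = +3.

+3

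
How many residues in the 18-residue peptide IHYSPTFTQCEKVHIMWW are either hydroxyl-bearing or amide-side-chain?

Hydroxyl-bearing: S, T, Y. Amide-side-chain: N, Q.
Hydroxyl-bearing residues here: Y3, S4, T6, T8 (4).
Amide-side-chain residues here: Q9 (1).
The two groups share no amino acid, so total = 4 + 1 = 5.

5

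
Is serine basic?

No

The basic amino acids are Lys (K), Arg (R), and His (H).
Serine is not in this group.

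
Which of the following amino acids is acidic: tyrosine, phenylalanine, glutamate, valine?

Aspartate (D) and glutamate (E) have carboxylic-acid side chains and are the acidic amino acids.
Of the listed options, only glutamate belongs to this group.

glutamate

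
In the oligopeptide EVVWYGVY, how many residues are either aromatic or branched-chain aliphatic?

Aromatic: F, W, Y. Branched-chain aliphatic: I, L, V.
Aromatic residues here: W4, Y5, Y8 (3).
Branched-chain aliphatic residues here: V2, V3, V7 (3).
The two groups share no amino acid, so total = 3 + 3 = 6.

6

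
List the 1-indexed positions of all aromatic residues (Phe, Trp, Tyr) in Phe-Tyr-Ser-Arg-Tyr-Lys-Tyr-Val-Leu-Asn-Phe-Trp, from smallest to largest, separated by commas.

Matching residues: Phe1, Tyr2, Tyr5, Tyr7, Phe11, Trp12.

1, 2, 5, 7, 11, 12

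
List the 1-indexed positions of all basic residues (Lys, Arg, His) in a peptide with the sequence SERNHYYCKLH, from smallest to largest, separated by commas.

Matching residues: R3, H5, K9, H11.

3, 5, 9, 11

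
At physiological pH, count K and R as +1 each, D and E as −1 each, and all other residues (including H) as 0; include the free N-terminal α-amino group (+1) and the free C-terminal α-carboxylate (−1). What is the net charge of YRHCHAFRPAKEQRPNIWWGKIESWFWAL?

Positive (K, R): R2, R8, K11, R14, K21 → +5.
Negative (D, E): E12, E23 → −2.
The N-terminus (+1) and C-terminus (−1) cancel.
Net charge = (+5) + (−2) = +3.

+3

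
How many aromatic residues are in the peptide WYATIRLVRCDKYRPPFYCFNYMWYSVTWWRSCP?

11

F, W, and Y each carry an aromatic ring on the side chain.
Matching residues: W1, Y2, Y13, F17, Y18, F20, Y22, W24, Y25, W29, W30.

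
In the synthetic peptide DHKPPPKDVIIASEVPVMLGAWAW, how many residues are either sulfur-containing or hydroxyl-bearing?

Sulfur-containing: C, M. Hydroxyl-bearing: S, T, Y.
Sulfur-containing residues here: M18 (1).
Hydroxyl-bearing residues here: S13 (1).
The two groups share no amino acid, so total = 1 + 1 = 2.

2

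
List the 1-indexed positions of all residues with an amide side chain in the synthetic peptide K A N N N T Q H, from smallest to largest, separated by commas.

3, 4, 5, 7

Asparagine (N) and glutamine (Q) have uncharged amide side chains.
Matching residues: N3, N4, N5, Q7.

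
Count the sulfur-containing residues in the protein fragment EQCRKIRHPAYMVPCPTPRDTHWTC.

The sulfur-bearing residues are cysteine (–SH) and methionine (–S–CH₃).
Matching residues: C3, M12, C15, C25.

4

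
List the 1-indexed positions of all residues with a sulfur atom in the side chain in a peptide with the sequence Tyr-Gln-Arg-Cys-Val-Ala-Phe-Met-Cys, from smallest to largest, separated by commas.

4, 8, 9

Only Cys (C) and Met (M) have a sulfur atom in the side chain.
Matching residues: Cys4, Met8, Cys9.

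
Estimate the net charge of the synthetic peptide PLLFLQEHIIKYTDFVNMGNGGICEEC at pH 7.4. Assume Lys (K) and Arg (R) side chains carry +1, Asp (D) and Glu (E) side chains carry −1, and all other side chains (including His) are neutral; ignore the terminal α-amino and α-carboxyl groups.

Positive (K, R): K11 → +1.
Negative (D, E): E7, D14, E25, E26 → −4.
Net charge = (+1) + (−4) = −3.

-3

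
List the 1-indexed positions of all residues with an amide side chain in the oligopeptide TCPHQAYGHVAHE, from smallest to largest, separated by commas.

5

Only N (asparagine) and Q (glutamine) carry a side-chain carboxamide.
Matching residues: Q5.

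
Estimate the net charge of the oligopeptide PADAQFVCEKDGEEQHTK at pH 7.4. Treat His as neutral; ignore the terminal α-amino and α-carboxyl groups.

-3

The side chains ionized at physiological pH are Lys/Arg (+1) and Asp/Glu (−1); with His treated as neutral, nothing else contributes.
Positive (K, R): K10, K18 → +2.
Negative (D, E): D3, E9, D11, E13, E14 → −5.
Net charge = (+2) + (−5) = −3.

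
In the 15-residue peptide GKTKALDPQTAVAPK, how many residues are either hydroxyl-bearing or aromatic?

2

Hydroxyl-bearing: S, T, Y. Aromatic: F, W, Y.
Hydroxyl-bearing residues here: T3, T10 (2).
Aromatic residues here: none (0).
(Y belongs to both groups, but none appear in this sequence.) Total = 2 + 0 = 2.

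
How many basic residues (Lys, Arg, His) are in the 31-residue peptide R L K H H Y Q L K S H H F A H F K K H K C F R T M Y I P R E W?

14

Matching residues: R1, K3, H4, H5, K9, H11, H12, H15, K17, K18, H19, K20, R23, R29.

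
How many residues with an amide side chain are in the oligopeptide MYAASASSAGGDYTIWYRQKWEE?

1

The amide-side-chain residues are Asn (N) and Gln (Q).
Matching residues: Q19.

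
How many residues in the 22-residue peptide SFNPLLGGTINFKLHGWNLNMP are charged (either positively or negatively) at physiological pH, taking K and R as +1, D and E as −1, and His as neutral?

1

Charged side chains at pH ~7.4: K, R (positive); D, E (negative).
Matching residues: K13.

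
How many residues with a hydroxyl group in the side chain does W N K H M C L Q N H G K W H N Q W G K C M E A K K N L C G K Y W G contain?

1

Serine (S), threonine (T), and tyrosine (Y) each carry a hydroxyl group on the side chain.
Matching residues: Y31.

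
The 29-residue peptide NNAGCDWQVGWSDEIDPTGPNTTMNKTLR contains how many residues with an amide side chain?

5

The amide-side-chain residues are Asn (N) and Gln (Q).
Matching residues: N1, N2, Q8, N21, N25.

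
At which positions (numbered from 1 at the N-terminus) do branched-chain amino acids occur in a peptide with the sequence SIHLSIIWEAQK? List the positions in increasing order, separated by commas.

2, 4, 6, 7

V, L, and I make up the branched-chain aliphatic group.
Matching residues: I2, L4, I6, I7.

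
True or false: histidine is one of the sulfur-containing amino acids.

False

The sulfur-bearing residues are cysteine (–SH) and methionine (–S–CH₃).
Histidine is not in this group.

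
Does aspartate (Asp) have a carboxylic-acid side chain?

Aspartate (D) and glutamate (E) have carboxylic-acid side chains and are the acidic amino acids.
Aspartate is in this group.

Yes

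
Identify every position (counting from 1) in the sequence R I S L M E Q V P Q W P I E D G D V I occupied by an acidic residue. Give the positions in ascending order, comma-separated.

The acidic residues are Asp (D) and Glu (E), whose side chains end in a carboxylate group.
Matching residues: E6, E14, D15, D17.

6, 14, 15, 17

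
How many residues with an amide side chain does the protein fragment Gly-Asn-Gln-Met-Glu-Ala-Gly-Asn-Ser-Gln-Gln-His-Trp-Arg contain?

The amide-side-chain residues are Asn (N) and Gln (Q).
Matching residues: Asn2, Gln3, Asn8, Gln10, Gln11.

5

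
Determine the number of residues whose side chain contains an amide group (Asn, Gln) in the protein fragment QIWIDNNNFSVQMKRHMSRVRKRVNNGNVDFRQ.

Matching residues: Q1, N6, N7, N8, Q12, N25, N26, N28, Q33.

9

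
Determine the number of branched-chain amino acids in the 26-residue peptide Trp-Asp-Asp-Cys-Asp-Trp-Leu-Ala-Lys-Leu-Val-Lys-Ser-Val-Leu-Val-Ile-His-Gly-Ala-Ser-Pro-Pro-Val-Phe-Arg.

8

V, L, and I make up the branched-chain aliphatic group.
Matching residues: Leu7, Leu10, Val11, Val14, Leu15, Val16, Ile17, Val24.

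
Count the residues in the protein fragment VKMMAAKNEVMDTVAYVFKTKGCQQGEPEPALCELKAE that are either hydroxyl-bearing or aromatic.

Hydroxyl-bearing: S, T, Y. Aromatic: F, W, Y.
Hydroxyl-bearing residues here: T13, Y16, T20 (3).
Aromatic residues here: Y16, F18 (2).
Y is in both groups, so the 1 Y residue must not be double-counted.
Total = 3 + 2 − 1 = 4.

4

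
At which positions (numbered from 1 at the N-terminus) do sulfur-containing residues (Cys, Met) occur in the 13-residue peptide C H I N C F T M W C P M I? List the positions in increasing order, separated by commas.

1, 5, 8, 10, 12

Matching residues: C1, C5, M8, C10, M12.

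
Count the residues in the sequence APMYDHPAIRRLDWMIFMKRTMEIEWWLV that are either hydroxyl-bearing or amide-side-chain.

Hydroxyl-bearing: S, T, Y. Amide-side-chain: N, Q.
Hydroxyl-bearing residues here: Y4, T21 (2).
Amide-side-chain residues here: none (0).
The two groups share no amino acid, so total = 2 + 0 = 2.

2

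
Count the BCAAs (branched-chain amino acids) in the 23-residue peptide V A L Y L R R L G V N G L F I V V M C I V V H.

12

V, L, and I make up the branched-chain aliphatic group.
Matching residues: V1, L3, L5, L8, V10, L13, I15, V16, V17, I20, V21, V22.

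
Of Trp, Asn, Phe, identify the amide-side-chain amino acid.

Asparagine (N) and glutamine (Q) have uncharged amide side chains.
Of the listed options, only Asn belongs to this group.

Asn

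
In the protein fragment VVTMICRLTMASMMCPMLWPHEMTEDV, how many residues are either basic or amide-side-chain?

Basic: H, K, R. Amide-side-chain: N, Q.
Basic residues here: R7, H21 (2).
Amide-side-chain residues here: none (0).
The two groups share no amino acid, so total = 2 + 0 = 2.

2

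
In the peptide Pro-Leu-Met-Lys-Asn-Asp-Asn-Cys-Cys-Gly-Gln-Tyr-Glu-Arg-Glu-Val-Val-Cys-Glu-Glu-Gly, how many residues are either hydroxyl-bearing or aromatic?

1

Hydroxyl-bearing: S, T, Y. Aromatic: F, W, Y.
Hydroxyl-bearing residues here: Tyr12 (1).
Aromatic residues here: Tyr12 (1).
Y is in both groups, so the 1 Y residue must not be double-counted.
Total = 1 + 1 − 1 = 1.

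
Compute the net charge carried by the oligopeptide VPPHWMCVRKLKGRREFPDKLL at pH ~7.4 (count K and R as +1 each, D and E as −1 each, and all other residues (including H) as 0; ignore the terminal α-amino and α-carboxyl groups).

Positive (K, R): R9, K10, K12, R14, R15, K20 → +6.
Negative (D, E): E16, D19 → −2.
Net charge = (+6) + (−2) = +4.

+4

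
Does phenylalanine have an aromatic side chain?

The aromatic amino acids are Phe (F, benzyl), Trp (W, indole), and Tyr (Y, phenol).
Phenylalanine is in this group.

Yes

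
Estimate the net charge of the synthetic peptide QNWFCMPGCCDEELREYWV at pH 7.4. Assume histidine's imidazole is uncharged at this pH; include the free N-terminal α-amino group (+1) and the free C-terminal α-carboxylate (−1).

-3

Near pH 7.4, K and R contribute +1 each, D and E contribute −1 each, and every other side chain (His included, as stated) is uncharged.
Positive (K, R): R15 → +1.
Negative (D, E): D11, E12, E13, E16 → −4.
The N-terminus (+1) and C-terminus (−1) cancel.
Net charge = (+1) + (−4) = −3.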